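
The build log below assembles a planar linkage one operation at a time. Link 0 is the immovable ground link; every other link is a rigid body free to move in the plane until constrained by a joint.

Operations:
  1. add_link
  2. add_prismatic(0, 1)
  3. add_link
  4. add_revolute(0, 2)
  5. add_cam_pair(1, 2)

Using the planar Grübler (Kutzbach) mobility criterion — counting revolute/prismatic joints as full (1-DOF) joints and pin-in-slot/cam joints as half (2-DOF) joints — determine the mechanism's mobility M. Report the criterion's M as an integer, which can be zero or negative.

ground; <1,0,0>
#1 <2,0,0>
P:0↔1 J1 <2,1,0>
#2 <3,1,0>
R:0↔2 J1 <3,2,0>
C:1↔2 J2 <3,2,1>
3×2 − 2×2 − 1×1 = 1

M = 1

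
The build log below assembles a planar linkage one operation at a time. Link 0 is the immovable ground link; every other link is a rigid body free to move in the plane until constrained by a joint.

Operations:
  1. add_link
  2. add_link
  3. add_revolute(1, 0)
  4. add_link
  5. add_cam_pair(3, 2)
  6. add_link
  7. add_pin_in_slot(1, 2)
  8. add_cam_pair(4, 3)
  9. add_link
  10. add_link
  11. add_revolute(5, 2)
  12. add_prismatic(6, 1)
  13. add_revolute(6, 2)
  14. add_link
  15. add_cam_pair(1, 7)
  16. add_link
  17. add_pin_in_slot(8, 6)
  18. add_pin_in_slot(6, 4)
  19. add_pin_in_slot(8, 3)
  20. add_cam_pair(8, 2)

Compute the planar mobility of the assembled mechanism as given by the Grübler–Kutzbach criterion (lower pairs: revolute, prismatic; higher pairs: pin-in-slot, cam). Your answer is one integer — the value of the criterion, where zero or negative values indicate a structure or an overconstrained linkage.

[1;0;0] (link 0 is ground)
L+ [2;0;0]
L+ [3;0;0]
R(1,0)∈J1 [3;1;0]
L+ [4;1;0]
C(3,2)∈J2 [4;1;1]
L+ [5;1;1]
PS(1,2)∈J2 [5;1;2]
C(4,3)∈J2 [5;1;3]
L+ [6;1;3]
L+ [7;1;3]
R(5,2)∈J1 [7;2;3]
P(6,1)∈J1 [7;3;3]
R(6,2)∈J1 [7;4;3]
L+ [8;4;3]
C(1,7)∈J2 [8;4;4]
L+ [9;4;4]
PS(8,6)∈J2 [9;4;5]
PS(6,4)∈J2 [9;4;6]
PS(8,3)∈J2 [9;4;7]
C(8,2)∈J2 [9;4;8]
mobility = 24 − 8 − 8 = 8

M = 8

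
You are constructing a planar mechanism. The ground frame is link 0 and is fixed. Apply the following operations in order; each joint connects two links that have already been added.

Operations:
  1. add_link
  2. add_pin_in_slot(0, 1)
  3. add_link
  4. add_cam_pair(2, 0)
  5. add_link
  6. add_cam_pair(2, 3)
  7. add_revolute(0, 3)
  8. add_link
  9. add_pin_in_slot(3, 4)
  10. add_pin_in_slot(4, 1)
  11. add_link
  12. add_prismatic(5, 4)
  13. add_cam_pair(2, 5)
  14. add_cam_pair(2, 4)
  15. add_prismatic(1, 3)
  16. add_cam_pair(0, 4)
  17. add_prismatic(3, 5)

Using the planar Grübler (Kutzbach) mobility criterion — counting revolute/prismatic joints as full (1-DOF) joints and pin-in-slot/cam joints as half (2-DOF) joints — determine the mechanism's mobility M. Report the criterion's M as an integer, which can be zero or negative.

[1;0;0] (link 0 is ground)
L+ [2;0;0]
PS(0,1)∈J2 [2;0;1]
L+ [3;0;1]
C(2,0)∈J2 [3;0;2]
L+ [4;0;2]
C(2,3)∈J2 [4;0;3]
R(0,3)∈J1 [4;1;3]
L+ [5;1;3]
PS(3,4)∈J2 [5;1;4]
PS(4,1)∈J2 [5;1;5]
L+ [6;1;5]
P(5,4)∈J1 [6;2;5]
C(2,5)∈J2 [6;2;6]
C(2,4)∈J2 [6;2;7]
P(1,3)∈J1 [6;3;7]
C(0,4)∈J2 [6;3;8]
P(3,5)∈J1 [6;4;8]
mobility = 15 − 8 − 8 = -1

M = -1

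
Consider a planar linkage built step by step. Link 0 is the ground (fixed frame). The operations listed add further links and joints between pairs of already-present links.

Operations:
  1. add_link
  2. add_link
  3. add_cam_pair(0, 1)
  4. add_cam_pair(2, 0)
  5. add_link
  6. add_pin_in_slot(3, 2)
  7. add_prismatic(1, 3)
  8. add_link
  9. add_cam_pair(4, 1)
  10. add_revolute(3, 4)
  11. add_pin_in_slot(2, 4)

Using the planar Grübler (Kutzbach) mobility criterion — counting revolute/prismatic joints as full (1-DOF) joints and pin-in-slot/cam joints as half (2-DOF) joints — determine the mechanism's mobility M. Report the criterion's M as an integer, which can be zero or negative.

M = 3

ground; <1,0,0>
#1 <2,0,0>
#2 <3,0,0>
C:0↔1 J2 <3,0,1>
C:2↔0 J2 <3,0,2>
#3 <4,0,2>
PS:3↔2 J2 <4,0,3>
P:1↔3 J1 <4,1,3>
#4 <5,1,3>
C:4↔1 J2 <5,1,4>
R:3↔4 J1 <5,2,4>
PS:2↔4 J2 <5,2,5>
3×4 − 2×2 − 1×5 = 3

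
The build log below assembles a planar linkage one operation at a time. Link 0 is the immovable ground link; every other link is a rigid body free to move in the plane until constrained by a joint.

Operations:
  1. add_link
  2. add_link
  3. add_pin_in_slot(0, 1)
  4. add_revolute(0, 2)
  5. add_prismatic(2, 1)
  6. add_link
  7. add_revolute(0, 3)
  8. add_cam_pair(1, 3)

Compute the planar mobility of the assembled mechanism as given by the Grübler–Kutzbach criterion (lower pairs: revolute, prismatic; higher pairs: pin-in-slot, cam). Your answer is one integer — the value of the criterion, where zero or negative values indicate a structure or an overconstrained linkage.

L=1 J1=0 J2=0
add link → L=2 J1=0 J2=0
add link → L=3 J1=0 J2=0
PS@0,1 dof=2 J2 → L=3 J1=0 J2=1
R@0,2 dof=1 J1 → L=3 J1=1 J2=1
P@2,1 dof=1 J1 → L=3 J1=2 J2=1
add link → L=4 J1=2 J2=1
R@0,3 dof=1 J1 → L=4 J1=3 J2=1
C@1,3 dof=2 J2 → L=4 J1=3 J2=2
M=3(L−1)−2J1−J2=3·3−2·3−2=1

M = 1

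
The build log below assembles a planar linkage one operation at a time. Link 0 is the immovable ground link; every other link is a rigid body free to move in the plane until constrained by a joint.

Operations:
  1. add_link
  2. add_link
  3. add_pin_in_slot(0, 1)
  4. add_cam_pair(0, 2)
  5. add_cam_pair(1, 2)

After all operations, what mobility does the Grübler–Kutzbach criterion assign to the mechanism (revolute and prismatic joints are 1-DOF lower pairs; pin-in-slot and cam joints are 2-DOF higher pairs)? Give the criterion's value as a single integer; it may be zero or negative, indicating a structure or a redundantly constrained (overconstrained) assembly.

ground; <1,0,0>
#1 <2,0,0>
#2 <3,0,0>
PS:0↔1 J2 <3,0,1>
C:0↔2 J2 <3,0,2>
C:1↔2 J2 <3,0,3>
3×2 − 2×0 − 1×3 = 3

M = 3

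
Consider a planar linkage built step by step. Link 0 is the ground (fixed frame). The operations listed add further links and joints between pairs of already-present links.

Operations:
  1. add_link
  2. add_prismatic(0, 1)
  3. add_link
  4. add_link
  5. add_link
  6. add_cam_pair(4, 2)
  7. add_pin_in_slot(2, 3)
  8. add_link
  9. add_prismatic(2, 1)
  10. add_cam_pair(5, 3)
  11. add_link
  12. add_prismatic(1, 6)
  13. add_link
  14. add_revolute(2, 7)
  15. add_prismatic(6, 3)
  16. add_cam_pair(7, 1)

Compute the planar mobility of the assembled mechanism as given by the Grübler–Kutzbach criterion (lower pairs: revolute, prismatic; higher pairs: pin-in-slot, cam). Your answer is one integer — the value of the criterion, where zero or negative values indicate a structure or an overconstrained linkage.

M = 7

L=1 J1=0 J2=0
add link → L=2 J1=0 J2=0
P@0,1 dof=1 J1 → L=2 J1=1 J2=0
add link → L=3 J1=1 J2=0
add link → L=4 J1=1 J2=0
add link → L=5 J1=1 J2=0
C@4,2 dof=2 J2 → L=5 J1=1 J2=1
PS@2,3 dof=2 J2 → L=5 J1=1 J2=2
add link → L=6 J1=1 J2=2
P@2,1 dof=1 J1 → L=6 J1=2 J2=2
C@5,3 dof=2 J2 → L=6 J1=2 J2=3
add link → L=7 J1=2 J2=3
P@1,6 dof=1 J1 → L=7 J1=3 J2=3
add link → L=8 J1=3 J2=3
R@2,7 dof=1 J1 → L=8 J1=4 J2=3
P@6,3 dof=1 J1 → L=8 J1=5 J2=3
C@7,1 dof=2 J2 → L=8 J1=5 J2=4
M=3(L−1)−2J1−J2=3·7−2·5−4=7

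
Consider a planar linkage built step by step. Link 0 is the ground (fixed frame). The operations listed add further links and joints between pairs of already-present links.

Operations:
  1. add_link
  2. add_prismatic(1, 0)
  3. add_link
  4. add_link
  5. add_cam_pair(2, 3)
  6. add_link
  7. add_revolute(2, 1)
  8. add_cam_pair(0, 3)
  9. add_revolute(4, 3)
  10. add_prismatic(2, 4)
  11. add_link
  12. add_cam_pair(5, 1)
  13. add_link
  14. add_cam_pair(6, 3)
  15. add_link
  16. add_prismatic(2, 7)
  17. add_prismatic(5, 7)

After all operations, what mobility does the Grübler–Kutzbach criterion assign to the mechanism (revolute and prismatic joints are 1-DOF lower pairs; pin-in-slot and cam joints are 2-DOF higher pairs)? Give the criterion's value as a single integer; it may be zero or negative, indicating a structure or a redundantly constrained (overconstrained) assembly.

ground; <1,0,0>
#1 <2,0,0>
P:1↔0 J1 <2,1,0>
#2 <3,1,0>
#3 <4,1,0>
C:2↔3 J2 <4,1,1>
#4 <5,1,1>
R:2↔1 J1 <5,2,1>
C:0↔3 J2 <5,2,2>
R:4↔3 J1 <5,3,2>
P:2↔4 J1 <5,4,2>
#5 <6,4,2>
C:5↔1 J2 <6,4,3>
#6 <7,4,3>
C:6↔3 J2 <7,4,4>
#7 <8,4,4>
P:2↔7 J1 <8,5,4>
P:5↔7 J1 <8,6,4>
3×7 − 2×6 − 1×4 = 5

M = 5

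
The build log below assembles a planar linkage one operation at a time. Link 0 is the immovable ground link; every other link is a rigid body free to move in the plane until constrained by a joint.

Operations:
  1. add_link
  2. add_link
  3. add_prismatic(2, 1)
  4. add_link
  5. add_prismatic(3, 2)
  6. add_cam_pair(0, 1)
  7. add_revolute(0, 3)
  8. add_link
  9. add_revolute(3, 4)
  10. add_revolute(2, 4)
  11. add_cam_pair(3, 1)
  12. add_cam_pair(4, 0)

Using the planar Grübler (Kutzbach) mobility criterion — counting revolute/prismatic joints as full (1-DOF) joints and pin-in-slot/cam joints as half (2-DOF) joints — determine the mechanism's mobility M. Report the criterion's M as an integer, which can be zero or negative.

L=1 J1=0 J2=0
add link → L=2 J1=0 J2=0
add link → L=3 J1=0 J2=0
P@2,1 dof=1 J1 → L=3 J1=1 J2=0
add link → L=4 J1=1 J2=0
P@3,2 dof=1 J1 → L=4 J1=2 J2=0
C@0,1 dof=2 J2 → L=4 J1=2 J2=1
R@0,3 dof=1 J1 → L=4 J1=3 J2=1
add link → L=5 J1=3 J2=1
R@3,4 dof=1 J1 → L=5 J1=4 J2=1
R@2,4 dof=1 J1 → L=5 J1=5 J2=1
C@3,1 dof=2 J2 → L=5 J1=5 J2=2
C@4,0 dof=2 J2 → L=5 J1=5 J2=3
M=3(L−1)−2J1−J2=3·4−2·5−3=-1

M = -1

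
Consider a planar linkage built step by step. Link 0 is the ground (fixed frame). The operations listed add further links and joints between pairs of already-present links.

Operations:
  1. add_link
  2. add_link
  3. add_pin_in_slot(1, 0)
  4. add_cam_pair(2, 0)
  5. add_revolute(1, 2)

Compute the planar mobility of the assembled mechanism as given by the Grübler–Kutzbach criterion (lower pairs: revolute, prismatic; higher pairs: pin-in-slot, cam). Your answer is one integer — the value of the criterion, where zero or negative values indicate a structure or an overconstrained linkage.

(L,J1,J2)=(1,0,0); link0 fixed
link1: (2,0,0)
link2: (3,0,0)
PS 1-0 [J2]: (3,0,1)
C 2-0 [J2]: (3,0,2)
R 1-2 [J1]: (3,1,2)
Grübler: 3·2 − 2·1 − 2 = 2

M = 2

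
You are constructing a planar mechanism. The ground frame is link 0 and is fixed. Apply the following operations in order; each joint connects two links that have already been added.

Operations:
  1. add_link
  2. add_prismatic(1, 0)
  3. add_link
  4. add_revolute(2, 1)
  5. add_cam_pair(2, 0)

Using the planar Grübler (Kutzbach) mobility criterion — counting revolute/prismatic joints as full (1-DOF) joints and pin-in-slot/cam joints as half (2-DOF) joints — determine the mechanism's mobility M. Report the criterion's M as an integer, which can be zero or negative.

M = 1

ground; <1,0,0>
#1 <2,0,0>
P:1↔0 J1 <2,1,0>
#2 <3,1,0>
R:2↔1 J1 <3,2,0>
C:2↔0 J2 <3,2,1>
3×2 − 2×2 − 1×1 = 1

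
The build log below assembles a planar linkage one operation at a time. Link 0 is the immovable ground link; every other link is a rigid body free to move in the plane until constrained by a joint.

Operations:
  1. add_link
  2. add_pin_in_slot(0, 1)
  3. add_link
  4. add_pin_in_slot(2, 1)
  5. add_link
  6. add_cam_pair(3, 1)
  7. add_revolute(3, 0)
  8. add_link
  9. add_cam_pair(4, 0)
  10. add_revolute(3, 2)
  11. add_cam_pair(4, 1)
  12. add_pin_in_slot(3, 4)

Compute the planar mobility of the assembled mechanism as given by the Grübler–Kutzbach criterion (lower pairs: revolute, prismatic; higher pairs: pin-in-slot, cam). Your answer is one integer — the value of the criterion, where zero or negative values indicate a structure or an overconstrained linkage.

link 0 = ground. State L|J1|J2 = 1|0|0
+link1  2|0|0
PS(0,1) f=2→J2  2|0|1
+link2  3|0|1
PS(2,1) f=2→J2  3|0|2
+link3  4|0|2
C(3,1) f=2→J2  4|0|3
R(3,0) f=1→J1  4|1|3
+link4  5|1|3
C(4,0) f=2→J2  5|1|4
R(3,2) f=1→J1  5|2|4
C(4,1) f=2→J2  5|2|5
PS(3,4) f=2→J2  5|2|6
M = 3(5−1)−2·2−6 = 12−4−6 = 2

M = 2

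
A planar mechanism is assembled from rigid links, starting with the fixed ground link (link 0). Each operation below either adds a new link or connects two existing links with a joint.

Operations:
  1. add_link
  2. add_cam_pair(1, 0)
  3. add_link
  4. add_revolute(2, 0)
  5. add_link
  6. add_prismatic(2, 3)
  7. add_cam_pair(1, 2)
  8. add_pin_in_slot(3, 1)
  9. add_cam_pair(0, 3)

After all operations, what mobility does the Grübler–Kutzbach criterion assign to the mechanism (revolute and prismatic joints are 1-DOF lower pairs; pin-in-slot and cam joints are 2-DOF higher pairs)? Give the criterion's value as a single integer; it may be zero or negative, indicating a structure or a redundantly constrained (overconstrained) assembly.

L=1 J1=0 J2=0
add link → L=2 J1=0 J2=0
C@1,0 dof=2 J2 → L=2 J1=0 J2=1
add link → L=3 J1=0 J2=1
R@2,0 dof=1 J1 → L=3 J1=1 J2=1
add link → L=4 J1=1 J2=1
P@2,3 dof=1 J1 → L=4 J1=2 J2=1
C@1,2 dof=2 J2 → L=4 J1=2 J2=2
PS@3,1 dof=2 J2 → L=4 J1=2 J2=3
C@0,3 dof=2 J2 → L=4 J1=2 J2=4
M=3(L−1)−2J1−J2=3·3−2·2−4=1

M = 1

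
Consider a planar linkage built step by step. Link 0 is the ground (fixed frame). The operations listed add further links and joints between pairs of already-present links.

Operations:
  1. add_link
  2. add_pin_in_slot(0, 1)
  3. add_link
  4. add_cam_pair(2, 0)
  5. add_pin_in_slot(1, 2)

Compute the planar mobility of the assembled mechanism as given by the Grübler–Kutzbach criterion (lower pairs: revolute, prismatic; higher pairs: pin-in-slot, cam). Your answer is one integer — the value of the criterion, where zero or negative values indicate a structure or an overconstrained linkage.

ground; <1,0,0>
#1 <2,0,0>
PS:0↔1 J2 <2,0,1>
#2 <3,0,1>
C:2↔0 J2 <3,0,2>
PS:1↔2 J2 <3,0,3>
3×2 − 2×0 − 1×3 = 3

M = 3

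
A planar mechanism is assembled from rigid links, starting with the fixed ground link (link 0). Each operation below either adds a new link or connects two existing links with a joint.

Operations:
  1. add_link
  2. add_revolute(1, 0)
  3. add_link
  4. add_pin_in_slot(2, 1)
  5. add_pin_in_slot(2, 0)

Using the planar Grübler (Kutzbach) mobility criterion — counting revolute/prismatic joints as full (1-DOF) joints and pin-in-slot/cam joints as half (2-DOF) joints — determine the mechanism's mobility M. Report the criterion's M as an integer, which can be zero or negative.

[1;0;0] (link 0 is ground)
L+ [2;0;0]
R(1,0)∈J1 [2;1;0]
L+ [3;1;0]
PS(2,1)∈J2 [3;1;1]
PS(2,0)∈J2 [3;1;2]
mobility = 6 − 2 − 2 = 2

M = 2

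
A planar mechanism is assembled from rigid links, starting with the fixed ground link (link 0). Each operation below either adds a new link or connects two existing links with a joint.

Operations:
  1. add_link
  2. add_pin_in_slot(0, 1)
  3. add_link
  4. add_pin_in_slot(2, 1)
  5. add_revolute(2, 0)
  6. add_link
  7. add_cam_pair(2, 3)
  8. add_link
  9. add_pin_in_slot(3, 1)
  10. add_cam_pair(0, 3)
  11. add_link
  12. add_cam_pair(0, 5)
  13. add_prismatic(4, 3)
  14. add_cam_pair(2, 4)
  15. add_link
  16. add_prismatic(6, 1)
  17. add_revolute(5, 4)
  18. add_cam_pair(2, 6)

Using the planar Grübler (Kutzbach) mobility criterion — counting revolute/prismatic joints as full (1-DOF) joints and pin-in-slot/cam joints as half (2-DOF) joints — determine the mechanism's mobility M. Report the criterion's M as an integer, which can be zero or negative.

M = 2

L=1 J1=0 J2=0
add link → L=2 J1=0 J2=0
PS@0,1 dof=2 J2 → L=2 J1=0 J2=1
add link → L=3 J1=0 J2=1
PS@2,1 dof=2 J2 → L=3 J1=0 J2=2
R@2,0 dof=1 J1 → L=3 J1=1 J2=2
add link → L=4 J1=1 J2=2
C@2,3 dof=2 J2 → L=4 J1=1 J2=3
add link → L=5 J1=1 J2=3
PS@3,1 dof=2 J2 → L=5 J1=1 J2=4
C@0,3 dof=2 J2 → L=5 J1=1 J2=5
add link → L=6 J1=1 J2=5
C@0,5 dof=2 J2 → L=6 J1=1 J2=6
P@4,3 dof=1 J1 → L=6 J1=2 J2=6
C@2,4 dof=2 J2 → L=6 J1=2 J2=7
add link → L=7 J1=2 J2=7
P@6,1 dof=1 J1 → L=7 J1=3 J2=7
R@5,4 dof=1 J1 → L=7 J1=4 J2=7
C@2,6 dof=2 J2 → L=7 J1=4 J2=8
M=3(L−1)−2J1−J2=3·6−2·4−8=2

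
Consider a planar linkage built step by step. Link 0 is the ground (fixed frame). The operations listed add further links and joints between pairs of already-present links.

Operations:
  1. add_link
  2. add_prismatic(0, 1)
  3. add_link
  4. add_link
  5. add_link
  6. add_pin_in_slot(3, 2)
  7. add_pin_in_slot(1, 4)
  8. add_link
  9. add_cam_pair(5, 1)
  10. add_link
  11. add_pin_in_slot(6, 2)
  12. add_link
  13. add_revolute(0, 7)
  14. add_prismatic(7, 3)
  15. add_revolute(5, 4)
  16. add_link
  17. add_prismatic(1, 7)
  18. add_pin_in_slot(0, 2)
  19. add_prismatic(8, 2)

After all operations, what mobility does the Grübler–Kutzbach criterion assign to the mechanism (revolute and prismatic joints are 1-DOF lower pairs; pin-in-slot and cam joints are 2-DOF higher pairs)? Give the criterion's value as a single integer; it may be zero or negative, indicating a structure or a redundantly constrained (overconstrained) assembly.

link 0 = ground. State L|J1|J2 = 1|0|0
+link1  2|0|0
P(0,1) f=1→J1  2|1|0
+link2  3|1|0
+link3  4|1|0
+link4  5|1|0
PS(3,2) f=2→J2  5|1|1
PS(1,4) f=2→J2  5|1|2
+link5  6|1|2
C(5,1) f=2→J2  6|1|3
+link6  7|1|3
PS(6,2) f=2→J2  7|1|4
+link7  8|1|4
R(0,7) f=1→J1  8|2|4
P(7,3) f=1→J1  8|3|4
R(5,4) f=1→J1  8|4|4
+link8  9|4|4
P(1,7) f=1→J1  9|5|4
PS(0,2) f=2→J2  9|5|5
P(8,2) f=1→J1  9|6|5
M = 3(9−1)−2·6−5 = 24−12−5 = 7

M = 7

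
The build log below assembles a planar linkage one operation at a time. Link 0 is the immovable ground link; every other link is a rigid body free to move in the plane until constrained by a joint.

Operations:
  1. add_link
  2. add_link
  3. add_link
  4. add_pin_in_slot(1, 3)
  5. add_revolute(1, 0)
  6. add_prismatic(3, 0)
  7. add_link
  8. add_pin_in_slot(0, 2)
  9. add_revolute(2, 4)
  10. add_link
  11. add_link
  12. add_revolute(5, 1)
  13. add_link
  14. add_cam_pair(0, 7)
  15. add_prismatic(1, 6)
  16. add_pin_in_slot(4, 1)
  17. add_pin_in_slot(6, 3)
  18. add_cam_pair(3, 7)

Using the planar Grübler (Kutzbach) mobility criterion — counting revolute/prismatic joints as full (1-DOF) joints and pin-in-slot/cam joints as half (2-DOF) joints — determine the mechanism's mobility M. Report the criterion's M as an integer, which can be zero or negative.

M = 5

ground; <1,0,0>
#1 <2,0,0>
#2 <3,0,0>
#3 <4,0,0>
PS:1↔3 J2 <4,0,1>
R:1↔0 J1 <4,1,1>
P:3↔0 J1 <4,2,1>
#4 <5,2,1>
PS:0↔2 J2 <5,2,2>
R:2↔4 J1 <5,3,2>
#5 <6,3,2>
#6 <7,3,2>
R:5↔1 J1 <7,4,2>
#7 <8,4,2>
C:0↔7 J2 <8,4,3>
P:1↔6 J1 <8,5,3>
PS:4↔1 J2 <8,5,4>
PS:6↔3 J2 <8,5,5>
C:3↔7 J2 <8,5,6>
3×7 − 2×5 − 1×6 = 5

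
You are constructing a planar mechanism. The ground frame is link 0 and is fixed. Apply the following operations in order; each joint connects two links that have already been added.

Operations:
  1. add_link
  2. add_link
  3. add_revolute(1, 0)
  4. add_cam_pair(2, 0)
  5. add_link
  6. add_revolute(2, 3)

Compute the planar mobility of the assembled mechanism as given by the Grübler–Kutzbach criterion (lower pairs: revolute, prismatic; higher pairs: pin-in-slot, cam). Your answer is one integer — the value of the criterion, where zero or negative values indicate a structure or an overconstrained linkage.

M = 4

(L,J1,J2)=(1,0,0); link0 fixed
link1: (2,0,0)
link2: (3,0,0)
R 1-0 [J1]: (3,1,0)
C 2-0 [J2]: (3,1,1)
link3: (4,1,1)
R 2-3 [J1]: (4,2,1)
Grübler: 3·3 − 2·2 − 1 = 4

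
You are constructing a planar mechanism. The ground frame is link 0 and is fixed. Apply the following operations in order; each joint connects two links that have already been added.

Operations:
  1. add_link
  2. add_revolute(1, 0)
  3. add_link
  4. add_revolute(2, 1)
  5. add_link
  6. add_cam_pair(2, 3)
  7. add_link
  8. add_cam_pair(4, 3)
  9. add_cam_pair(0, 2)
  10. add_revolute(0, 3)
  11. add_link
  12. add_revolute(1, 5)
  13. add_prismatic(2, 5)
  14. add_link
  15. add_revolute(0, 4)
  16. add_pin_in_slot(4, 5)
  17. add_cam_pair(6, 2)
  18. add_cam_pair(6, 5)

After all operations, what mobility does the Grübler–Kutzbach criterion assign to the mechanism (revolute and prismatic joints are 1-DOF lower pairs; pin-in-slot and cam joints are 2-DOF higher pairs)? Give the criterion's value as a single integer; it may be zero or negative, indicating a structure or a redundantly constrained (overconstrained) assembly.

[1;0;0] (link 0 is ground)
L+ [2;0;0]
R(1,0)∈J1 [2;1;0]
L+ [3;1;0]
R(2,1)∈J1 [3;2;0]
L+ [4;2;0]
C(2,3)∈J2 [4;2;1]
L+ [5;2;1]
C(4,3)∈J2 [5;2;2]
C(0,2)∈J2 [5;2;3]
R(0,3)∈J1 [5;3;3]
L+ [6;3;3]
R(1,5)∈J1 [6;4;3]
P(2,5)∈J1 [6;5;3]
L+ [7;5;3]
R(0,4)∈J1 [7;6;3]
PS(4,5)∈J2 [7;6;4]
C(6,2)∈J2 [7;6;5]
C(6,5)∈J2 [7;6;6]
mobility = 18 − 12 − 6 = 0

M = 0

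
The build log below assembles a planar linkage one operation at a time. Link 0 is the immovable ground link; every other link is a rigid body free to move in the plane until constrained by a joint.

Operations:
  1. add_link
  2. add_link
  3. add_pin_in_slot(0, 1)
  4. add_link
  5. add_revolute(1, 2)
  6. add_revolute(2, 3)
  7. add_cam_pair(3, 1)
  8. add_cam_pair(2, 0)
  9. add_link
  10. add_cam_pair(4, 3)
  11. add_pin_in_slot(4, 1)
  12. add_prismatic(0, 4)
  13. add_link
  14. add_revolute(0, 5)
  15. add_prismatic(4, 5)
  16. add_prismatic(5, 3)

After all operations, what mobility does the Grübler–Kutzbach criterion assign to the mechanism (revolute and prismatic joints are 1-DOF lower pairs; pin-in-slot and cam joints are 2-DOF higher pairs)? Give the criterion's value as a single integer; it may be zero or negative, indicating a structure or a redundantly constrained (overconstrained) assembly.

M = -2

link 0 = ground. State L|J1|J2 = 1|0|0
+link1  2|0|0
+link2  3|0|0
PS(0,1) f=2→J2  3|0|1
+link3  4|0|1
R(1,2) f=1→J1  4|1|1
R(2,3) f=1→J1  4|2|1
C(3,1) f=2→J2  4|2|2
C(2,0) f=2→J2  4|2|3
+link4  5|2|3
C(4,3) f=2→J2  5|2|4
PS(4,1) f=2→J2  5|2|5
P(0,4) f=1→J1  5|3|5
+link5  6|3|5
R(0,5) f=1→J1  6|4|5
P(4,5) f=1→J1  6|5|5
P(5,3) f=1→J1  6|6|5
M = 3(6−1)−2·6−5 = 15−12−5 = -2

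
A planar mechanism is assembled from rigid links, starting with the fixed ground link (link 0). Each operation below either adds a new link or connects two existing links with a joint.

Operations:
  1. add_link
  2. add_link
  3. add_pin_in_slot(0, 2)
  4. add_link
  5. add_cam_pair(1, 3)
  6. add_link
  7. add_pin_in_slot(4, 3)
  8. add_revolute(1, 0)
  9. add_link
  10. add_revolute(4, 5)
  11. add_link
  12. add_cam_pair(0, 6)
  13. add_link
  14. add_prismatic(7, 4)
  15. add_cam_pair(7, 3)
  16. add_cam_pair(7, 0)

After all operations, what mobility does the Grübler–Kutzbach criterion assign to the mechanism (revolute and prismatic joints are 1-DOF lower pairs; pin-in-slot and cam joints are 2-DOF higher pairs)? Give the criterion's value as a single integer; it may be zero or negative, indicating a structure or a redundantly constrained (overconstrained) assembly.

ground; <1,0,0>
#1 <2,0,0>
#2 <3,0,0>
PS:0↔2 J2 <3,0,1>
#3 <4,0,1>
C:1↔3 J2 <4,0,2>
#4 <5,0,2>
PS:4↔3 J2 <5,0,3>
R:1↔0 J1 <5,1,3>
#5 <6,1,3>
R:4↔5 J1 <6,2,3>
#6 <7,2,3>
C:0↔6 J2 <7,2,4>
#7 <8,2,4>
P:7↔4 J1 <8,3,4>
C:7↔3 J2 <8,3,5>
C:7↔0 J2 <8,3,6>
3×7 − 2×3 − 1×6 = 9

M = 9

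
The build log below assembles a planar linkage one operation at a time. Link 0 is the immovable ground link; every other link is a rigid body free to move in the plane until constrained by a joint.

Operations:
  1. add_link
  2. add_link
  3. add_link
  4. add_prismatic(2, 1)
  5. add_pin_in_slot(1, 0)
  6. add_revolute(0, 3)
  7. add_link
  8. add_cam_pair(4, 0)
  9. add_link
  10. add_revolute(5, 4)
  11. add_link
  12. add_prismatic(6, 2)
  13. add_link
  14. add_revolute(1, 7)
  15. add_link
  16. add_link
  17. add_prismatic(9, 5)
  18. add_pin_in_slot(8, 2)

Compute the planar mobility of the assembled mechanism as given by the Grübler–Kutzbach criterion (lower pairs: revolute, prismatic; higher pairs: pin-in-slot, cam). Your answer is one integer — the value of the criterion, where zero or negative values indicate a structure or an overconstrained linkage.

[1;0;0] (link 0 is ground)
L+ [2;0;0]
L+ [3;0;0]
L+ [4;0;0]
P(2,1)∈J1 [4;1;0]
PS(1,0)∈J2 [4;1;1]
R(0,3)∈J1 [4;2;1]
L+ [5;2;1]
C(4,0)∈J2 [5;2;2]
L+ [6;2;2]
R(5,4)∈J1 [6;3;2]
L+ [7;3;2]
P(6,2)∈J1 [7;4;2]
L+ [8;4;2]
R(1,7)∈J1 [8;5;2]
L+ [9;5;2]
L+ [10;5;2]
P(9,5)∈J1 [10;6;2]
PS(8,2)∈J2 [10;6;3]
mobility = 27 − 12 − 3 = 12

M = 12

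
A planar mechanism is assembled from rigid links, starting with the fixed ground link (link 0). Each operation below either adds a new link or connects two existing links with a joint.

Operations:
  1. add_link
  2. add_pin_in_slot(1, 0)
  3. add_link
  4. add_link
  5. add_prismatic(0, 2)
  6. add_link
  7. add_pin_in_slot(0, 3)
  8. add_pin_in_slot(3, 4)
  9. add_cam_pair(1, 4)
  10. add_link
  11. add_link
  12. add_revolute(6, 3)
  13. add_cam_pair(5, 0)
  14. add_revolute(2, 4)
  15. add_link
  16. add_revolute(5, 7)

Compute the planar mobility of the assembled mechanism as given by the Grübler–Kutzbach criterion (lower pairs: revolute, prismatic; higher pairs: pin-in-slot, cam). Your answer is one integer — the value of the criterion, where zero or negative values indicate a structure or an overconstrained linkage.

M = 8

L=1 J1=0 J2=0
add link → L=2 J1=0 J2=0
PS@1,0 dof=2 J2 → L=2 J1=0 J2=1
add link → L=3 J1=0 J2=1
add link → L=4 J1=0 J2=1
P@0,2 dof=1 J1 → L=4 J1=1 J2=1
add link → L=5 J1=1 J2=1
PS@0,3 dof=2 J2 → L=5 J1=1 J2=2
PS@3,4 dof=2 J2 → L=5 J1=1 J2=3
C@1,4 dof=2 J2 → L=5 J1=1 J2=4
add link → L=6 J1=1 J2=4
add link → L=7 J1=1 J2=4
R@6,3 dof=1 J1 → L=7 J1=2 J2=4
C@5,0 dof=2 J2 → L=7 J1=2 J2=5
R@2,4 dof=1 J1 → L=7 J1=3 J2=5
add link → L=8 J1=3 J2=5
R@5,7 dof=1 J1 → L=8 J1=4 J2=5
M=3(L−1)−2J1−J2=3·7−2·4−5=8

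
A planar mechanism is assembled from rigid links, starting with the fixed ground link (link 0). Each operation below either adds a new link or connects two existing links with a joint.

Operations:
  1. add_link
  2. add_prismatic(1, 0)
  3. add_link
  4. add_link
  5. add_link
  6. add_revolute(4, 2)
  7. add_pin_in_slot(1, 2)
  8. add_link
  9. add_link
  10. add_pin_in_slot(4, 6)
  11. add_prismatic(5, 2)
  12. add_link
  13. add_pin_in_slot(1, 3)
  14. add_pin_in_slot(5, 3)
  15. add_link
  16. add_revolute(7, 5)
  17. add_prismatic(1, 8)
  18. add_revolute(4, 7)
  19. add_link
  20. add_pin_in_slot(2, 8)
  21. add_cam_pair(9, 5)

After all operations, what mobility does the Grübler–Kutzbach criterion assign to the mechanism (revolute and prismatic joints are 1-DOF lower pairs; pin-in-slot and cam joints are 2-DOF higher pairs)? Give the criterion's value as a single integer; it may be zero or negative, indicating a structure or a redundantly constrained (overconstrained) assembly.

link 0 = ground. State L|J1|J2 = 1|0|0
+link1  2|0|0
P(1,0) f=1→J1  2|1|0
+link2  3|1|0
+link3  4|1|0
+link4  5|1|0
R(4,2) f=1→J1  5|2|0
PS(1,2) f=2→J2  5|2|1
+link5  6|2|1
+link6  7|2|1
PS(4,6) f=2→J2  7|2|2
P(5,2) f=1→J1  7|3|2
+link7  8|3|2
PS(1,3) f=2→J2  8|3|3
PS(5,3) f=2→J2  8|3|4
+link8  9|3|4
R(7,5) f=1→J1  9|4|4
P(1,8) f=1→J1  9|5|4
R(4,7) f=1→J1  9|6|4
+link9  10|6|4
PS(2,8) f=2→J2  10|6|5
C(9,5) f=2→J2  10|6|6
M = 3(10−1)−2·6−6 = 27−12−6 = 9

M = 9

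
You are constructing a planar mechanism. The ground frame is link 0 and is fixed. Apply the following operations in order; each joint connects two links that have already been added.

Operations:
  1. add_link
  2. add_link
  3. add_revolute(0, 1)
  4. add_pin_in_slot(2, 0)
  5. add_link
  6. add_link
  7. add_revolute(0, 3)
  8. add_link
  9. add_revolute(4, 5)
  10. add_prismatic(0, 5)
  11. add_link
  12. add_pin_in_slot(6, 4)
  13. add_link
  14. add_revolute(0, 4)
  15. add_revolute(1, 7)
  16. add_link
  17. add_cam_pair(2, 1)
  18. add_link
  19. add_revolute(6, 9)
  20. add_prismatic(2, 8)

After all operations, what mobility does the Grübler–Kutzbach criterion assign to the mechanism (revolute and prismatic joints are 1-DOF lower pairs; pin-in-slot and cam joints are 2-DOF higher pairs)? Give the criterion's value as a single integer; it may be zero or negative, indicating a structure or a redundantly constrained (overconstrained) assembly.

M = 8

link 0 = ground. State L|J1|J2 = 1|0|0
+link1  2|0|0
+link2  3|0|0
R(0,1) f=1→J1  3|1|0
PS(2,0) f=2→J2  3|1|1
+link3  4|1|1
+link4  5|1|1
R(0,3) f=1→J1  5|2|1
+link5  6|2|1
R(4,5) f=1→J1  6|3|1
P(0,5) f=1→J1  6|4|1
+link6  7|4|1
PS(6,4) f=2→J2  7|4|2
+link7  8|4|2
R(0,4) f=1→J1  8|5|2
R(1,7) f=1→J1  8|6|2
+link8  9|6|2
C(2,1) f=2→J2  9|6|3
+link9  10|6|3
R(6,9) f=1→J1  10|7|3
P(2,8) f=1→J1  10|8|3
M = 3(10−1)−2·8−3 = 27−16−3 = 8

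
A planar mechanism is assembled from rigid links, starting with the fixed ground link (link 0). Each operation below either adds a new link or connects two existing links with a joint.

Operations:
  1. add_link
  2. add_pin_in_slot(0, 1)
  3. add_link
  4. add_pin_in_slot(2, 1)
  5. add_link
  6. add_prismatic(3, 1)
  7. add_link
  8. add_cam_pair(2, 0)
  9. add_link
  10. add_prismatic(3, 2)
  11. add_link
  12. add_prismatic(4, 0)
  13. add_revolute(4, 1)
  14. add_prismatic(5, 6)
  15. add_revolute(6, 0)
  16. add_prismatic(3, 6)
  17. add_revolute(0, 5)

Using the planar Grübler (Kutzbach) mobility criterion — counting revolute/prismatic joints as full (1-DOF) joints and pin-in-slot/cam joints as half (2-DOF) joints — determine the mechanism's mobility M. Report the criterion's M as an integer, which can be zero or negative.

M = -1

[1;0;0] (link 0 is ground)
L+ [2;0;0]
PS(0,1)∈J2 [2;0;1]
L+ [3;0;1]
PS(2,1)∈J2 [3;0;2]
L+ [4;0;2]
P(3,1)∈J1 [4;1;2]
L+ [5;1;2]
C(2,0)∈J2 [5;1;3]
L+ [6;1;3]
P(3,2)∈J1 [6;2;3]
L+ [7;2;3]
P(4,0)∈J1 [7;3;3]
R(4,1)∈J1 [7;4;3]
P(5,6)∈J1 [7;5;3]
R(6,0)∈J1 [7;6;3]
P(3,6)∈J1 [7;7;3]
R(0,5)∈J1 [7;8;3]
mobility = 18 − 16 − 3 = -1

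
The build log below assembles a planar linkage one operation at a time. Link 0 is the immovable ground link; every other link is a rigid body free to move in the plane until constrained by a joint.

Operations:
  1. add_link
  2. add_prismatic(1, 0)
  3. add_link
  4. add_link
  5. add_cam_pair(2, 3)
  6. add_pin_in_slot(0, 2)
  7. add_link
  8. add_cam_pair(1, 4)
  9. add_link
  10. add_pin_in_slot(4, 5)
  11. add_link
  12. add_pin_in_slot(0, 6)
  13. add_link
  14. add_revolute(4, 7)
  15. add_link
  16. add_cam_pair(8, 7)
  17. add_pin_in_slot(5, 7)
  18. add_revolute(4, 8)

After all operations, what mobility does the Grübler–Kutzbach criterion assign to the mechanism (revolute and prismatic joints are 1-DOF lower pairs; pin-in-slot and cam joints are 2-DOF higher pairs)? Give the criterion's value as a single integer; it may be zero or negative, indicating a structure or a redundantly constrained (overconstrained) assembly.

[1;0;0] (link 0 is ground)
L+ [2;0;0]
P(1,0)∈J1 [2;1;0]
L+ [3;1;0]
L+ [4;1;0]
C(2,3)∈J2 [4;1;1]
PS(0,2)∈J2 [4;1;2]
L+ [5;1;2]
C(1,4)∈J2 [5;1;3]
L+ [6;1;3]
PS(4,5)∈J2 [6;1;4]
L+ [7;1;4]
PS(0,6)∈J2 [7;1;5]
L+ [8;1;5]
R(4,7)∈J1 [8;2;5]
L+ [9;2;5]
C(8,7)∈J2 [9;2;6]
PS(5,7)∈J2 [9;2;7]
R(4,8)∈J1 [9;3;7]
mobility = 24 − 6 − 7 = 11

M = 11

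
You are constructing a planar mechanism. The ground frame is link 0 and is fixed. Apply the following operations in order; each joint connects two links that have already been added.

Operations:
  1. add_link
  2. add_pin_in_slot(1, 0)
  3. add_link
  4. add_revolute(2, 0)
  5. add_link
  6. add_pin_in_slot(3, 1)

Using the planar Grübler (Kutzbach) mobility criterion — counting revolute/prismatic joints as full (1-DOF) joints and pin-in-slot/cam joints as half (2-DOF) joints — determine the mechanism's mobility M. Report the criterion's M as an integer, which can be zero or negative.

L=1 J1=0 J2=0
add link → L=2 J1=0 J2=0
PS@1,0 dof=2 J2 → L=2 J1=0 J2=1
add link → L=3 J1=0 J2=1
R@2,0 dof=1 J1 → L=3 J1=1 J2=1
add link → L=4 J1=1 J2=1
PS@3,1 dof=2 J2 → L=4 J1=1 J2=2
M=3(L−1)−2J1−J2=3·3−2·1−2=5

M = 5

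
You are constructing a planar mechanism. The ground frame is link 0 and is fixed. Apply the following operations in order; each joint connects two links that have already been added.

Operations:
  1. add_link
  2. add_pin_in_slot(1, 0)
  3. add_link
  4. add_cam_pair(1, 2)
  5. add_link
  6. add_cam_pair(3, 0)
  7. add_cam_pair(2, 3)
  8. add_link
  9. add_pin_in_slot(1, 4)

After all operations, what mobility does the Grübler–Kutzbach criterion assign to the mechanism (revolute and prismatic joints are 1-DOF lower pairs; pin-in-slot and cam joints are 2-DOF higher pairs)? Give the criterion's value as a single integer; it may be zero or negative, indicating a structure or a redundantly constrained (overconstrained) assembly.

M = 7

(L,J1,J2)=(1,0,0); link0 fixed
link1: (2,0,0)
PS 1-0 [J2]: (2,0,1)
link2: (3,0,1)
C 1-2 [J2]: (3,0,2)
link3: (4,0,2)
C 3-0 [J2]: (4,0,3)
C 2-3 [J2]: (4,0,4)
link4: (5,0,4)
PS 1-4 [J2]: (5,0,5)
Grübler: 3·4 − 2·0 − 5 = 7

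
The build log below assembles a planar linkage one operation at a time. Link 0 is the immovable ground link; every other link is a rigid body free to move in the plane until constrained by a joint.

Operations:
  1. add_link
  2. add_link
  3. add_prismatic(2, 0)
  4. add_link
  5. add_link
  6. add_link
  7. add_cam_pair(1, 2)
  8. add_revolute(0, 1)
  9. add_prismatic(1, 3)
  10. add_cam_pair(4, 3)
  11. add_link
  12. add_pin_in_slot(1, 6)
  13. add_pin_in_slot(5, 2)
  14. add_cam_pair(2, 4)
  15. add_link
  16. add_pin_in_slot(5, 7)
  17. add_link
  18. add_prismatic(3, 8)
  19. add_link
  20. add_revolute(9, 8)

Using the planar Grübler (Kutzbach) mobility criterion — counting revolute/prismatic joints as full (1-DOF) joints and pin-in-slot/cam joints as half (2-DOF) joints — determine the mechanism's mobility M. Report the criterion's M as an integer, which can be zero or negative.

(L,J1,J2)=(1,0,0); link0 fixed
link1: (2,0,0)
link2: (3,0,0)
P 2-0 [J1]: (3,1,0)
link3: (4,1,0)
link4: (5,1,0)
link5: (6,1,0)
C 1-2 [J2]: (6,1,1)
R 0-1 [J1]: (6,2,1)
P 1-3 [J1]: (6,3,1)
C 4-3 [J2]: (6,3,2)
link6: (7,3,2)
PS 1-6 [J2]: (7,3,3)
PS 5-2 [J2]: (7,3,4)
C 2-4 [J2]: (7,3,5)
link7: (8,3,5)
PS 5-7 [J2]: (8,3,6)
link8: (9,3,6)
P 3-8 [J1]: (9,4,6)
link9: (10,4,6)
R 9-8 [J1]: (10,5,6)
Grübler: 3·9 − 2·5 − 6 = 11

M = 11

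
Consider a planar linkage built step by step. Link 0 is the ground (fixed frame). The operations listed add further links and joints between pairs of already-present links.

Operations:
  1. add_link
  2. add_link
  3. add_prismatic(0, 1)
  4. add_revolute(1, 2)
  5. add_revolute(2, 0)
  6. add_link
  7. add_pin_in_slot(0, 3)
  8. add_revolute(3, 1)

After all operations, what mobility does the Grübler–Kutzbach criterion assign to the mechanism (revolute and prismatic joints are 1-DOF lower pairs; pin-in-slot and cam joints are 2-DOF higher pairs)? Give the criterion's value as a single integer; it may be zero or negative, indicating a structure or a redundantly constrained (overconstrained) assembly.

(L,J1,J2)=(1,0,0); link0 fixed
link1: (2,0,0)
link2: (3,0,0)
P 0-1 [J1]: (3,1,0)
R 1-2 [J1]: (3,2,0)
R 2-0 [J1]: (3,3,0)
link3: (4,3,0)
PS 0-3 [J2]: (4,3,1)
R 3-1 [J1]: (4,4,1)
Grübler: 3·3 − 2·4 − 1 = 0

M = 0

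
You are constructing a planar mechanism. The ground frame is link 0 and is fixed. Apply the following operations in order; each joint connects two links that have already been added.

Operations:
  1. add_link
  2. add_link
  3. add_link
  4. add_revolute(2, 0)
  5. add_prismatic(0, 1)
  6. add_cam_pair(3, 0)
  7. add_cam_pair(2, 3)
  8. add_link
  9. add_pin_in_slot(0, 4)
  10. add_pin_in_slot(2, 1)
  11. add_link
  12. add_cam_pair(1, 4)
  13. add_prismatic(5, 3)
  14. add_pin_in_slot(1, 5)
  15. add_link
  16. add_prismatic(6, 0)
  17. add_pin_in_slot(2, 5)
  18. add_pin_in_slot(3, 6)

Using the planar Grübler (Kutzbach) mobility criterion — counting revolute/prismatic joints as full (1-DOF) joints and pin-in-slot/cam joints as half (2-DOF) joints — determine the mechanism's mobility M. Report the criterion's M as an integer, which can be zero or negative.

[1;0;0] (link 0 is ground)
L+ [2;0;0]
L+ [3;0;0]
L+ [4;0;0]
R(2,0)∈J1 [4;1;0]
P(0,1)∈J1 [4;2;0]
C(3,0)∈J2 [4;2;1]
C(2,3)∈J2 [4;2;2]
L+ [5;2;2]
PS(0,4)∈J2 [5;2;3]
PS(2,1)∈J2 [5;2;4]
L+ [6;2;4]
C(1,4)∈J2 [6;2;5]
P(5,3)∈J1 [6;3;5]
PS(1,5)∈J2 [6;3;6]
L+ [7;3;6]
P(6,0)∈J1 [7;4;6]
PS(2,5)∈J2 [7;4;7]
PS(3,6)∈J2 [7;4;8]
mobility = 18 − 8 − 8 = 2

M = 2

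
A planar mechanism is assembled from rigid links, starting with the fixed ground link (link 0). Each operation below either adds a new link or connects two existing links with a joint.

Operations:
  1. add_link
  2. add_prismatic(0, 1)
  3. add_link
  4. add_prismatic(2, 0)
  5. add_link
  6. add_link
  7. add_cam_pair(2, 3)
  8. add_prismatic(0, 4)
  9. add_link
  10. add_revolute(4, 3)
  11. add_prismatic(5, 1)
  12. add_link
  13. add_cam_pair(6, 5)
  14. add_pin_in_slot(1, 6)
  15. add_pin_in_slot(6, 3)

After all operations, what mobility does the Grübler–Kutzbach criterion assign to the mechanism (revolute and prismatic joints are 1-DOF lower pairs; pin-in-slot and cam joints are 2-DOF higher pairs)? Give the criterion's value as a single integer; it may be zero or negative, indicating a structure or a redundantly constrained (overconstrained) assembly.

link 0 = ground. State L|J1|J2 = 1|0|0
+link1  2|0|0
P(0,1) f=1→J1  2|1|0
+link2  3|1|0
P(2,0) f=1→J1  3|2|0
+link3  4|2|0
+link4  5|2|0
C(2,3) f=2→J2  5|2|1
P(0,4) f=1→J1  5|3|1
+link5  6|3|1
R(4,3) f=1→J1  6|4|1
P(5,1) f=1→J1  6|5|1
+link6  7|5|1
C(6,5) f=2→J2  7|5|2
PS(1,6) f=2→J2  7|5|3
PS(6,3) f=2→J2  7|5|4
M = 3(7−1)−2·5−4 = 18−10−4 = 4

M = 4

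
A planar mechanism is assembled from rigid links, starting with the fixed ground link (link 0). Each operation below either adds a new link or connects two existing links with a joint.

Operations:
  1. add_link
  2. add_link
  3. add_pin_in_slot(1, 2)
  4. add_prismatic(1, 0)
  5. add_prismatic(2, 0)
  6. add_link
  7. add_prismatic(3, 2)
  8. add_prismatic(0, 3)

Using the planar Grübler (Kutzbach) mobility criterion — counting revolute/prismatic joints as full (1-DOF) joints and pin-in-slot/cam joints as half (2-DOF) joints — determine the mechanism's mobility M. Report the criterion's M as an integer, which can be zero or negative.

M = 0

(L,J1,J2)=(1,0,0); link0 fixed
link1: (2,0,0)
link2: (3,0,0)
PS 1-2 [J2]: (3,0,1)
P 1-0 [J1]: (3,1,1)
P 2-0 [J1]: (3,2,1)
link3: (4,2,1)
P 3-2 [J1]: (4,3,1)
P 0-3 [J1]: (4,4,1)
Grübler: 3·3 − 2·4 − 1 = 0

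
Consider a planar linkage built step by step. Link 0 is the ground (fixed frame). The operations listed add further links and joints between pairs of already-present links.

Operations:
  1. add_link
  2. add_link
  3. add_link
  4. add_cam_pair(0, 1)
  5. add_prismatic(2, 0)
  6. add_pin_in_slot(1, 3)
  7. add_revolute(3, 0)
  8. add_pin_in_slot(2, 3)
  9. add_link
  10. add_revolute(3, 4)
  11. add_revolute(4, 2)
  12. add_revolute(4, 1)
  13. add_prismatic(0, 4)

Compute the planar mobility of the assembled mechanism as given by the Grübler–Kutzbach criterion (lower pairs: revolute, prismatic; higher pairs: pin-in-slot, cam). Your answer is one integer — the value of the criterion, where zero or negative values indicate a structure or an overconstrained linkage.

M = -3

[1;0;0] (link 0 is ground)
L+ [2;0;0]
L+ [3;0;0]
L+ [4;0;0]
C(0,1)∈J2 [4;0;1]
P(2,0)∈J1 [4;1;1]
PS(1,3)∈J2 [4;1;2]
R(3,0)∈J1 [4;2;2]
PS(2,3)∈J2 [4;2;3]
L+ [5;2;3]
R(3,4)∈J1 [5;3;3]
R(4,2)∈J1 [5;4;3]
R(4,1)∈J1 [5;5;3]
P(0,4)∈J1 [5;6;3]
mobility = 12 − 12 − 3 = -3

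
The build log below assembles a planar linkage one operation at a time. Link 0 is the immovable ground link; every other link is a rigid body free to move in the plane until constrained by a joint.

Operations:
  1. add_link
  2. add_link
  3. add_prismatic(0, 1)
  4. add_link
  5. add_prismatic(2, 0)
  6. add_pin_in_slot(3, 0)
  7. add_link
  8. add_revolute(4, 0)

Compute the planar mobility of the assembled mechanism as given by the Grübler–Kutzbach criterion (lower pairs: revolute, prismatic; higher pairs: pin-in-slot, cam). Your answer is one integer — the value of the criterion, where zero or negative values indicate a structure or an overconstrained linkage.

(L,J1,J2)=(1,0,0); link0 fixed
link1: (2,0,0)
link2: (3,0,0)
P 0-1 [J1]: (3,1,0)
link3: (4,1,0)
P 2-0 [J1]: (4,2,0)
PS 3-0 [J2]: (4,2,1)
link4: (5,2,1)
R 4-0 [J1]: (5,3,1)
Grübler: 3·4 − 2·3 − 1 = 5

M = 5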